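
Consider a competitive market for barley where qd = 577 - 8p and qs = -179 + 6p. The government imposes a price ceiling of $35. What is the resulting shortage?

Shortage = 266

Equilibrium price would be p* = 54, so the ceiling at 35 binds.
At p = 35: qd = 577 − 8(35) = 297, qs = -179 + 6(35) = 31.
Shortage = 297 − 31 = 266.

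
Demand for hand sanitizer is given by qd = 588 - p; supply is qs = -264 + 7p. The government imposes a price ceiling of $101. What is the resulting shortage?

Shortage = 44

Equilibrium price would be p* = 106.5, so the ceiling at 101 binds.
At p = 101: qd = 588 − 1(101) = 487, qs = -264 + 7(101) = 443.
Shortage = 487 − 443 = 44.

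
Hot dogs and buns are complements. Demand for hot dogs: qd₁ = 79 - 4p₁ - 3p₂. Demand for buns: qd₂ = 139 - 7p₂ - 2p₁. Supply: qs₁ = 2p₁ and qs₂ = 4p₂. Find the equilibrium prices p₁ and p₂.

Market 1: 79 - 4p₁ - 3p₂ = 2p₁ → 6p₁ + 3p₂ = 79.
Market 2: 11p₂ + 2p₁ = 139.
Eliminating p₂: 11×(1) − 3×(2) gives 60p₁ = 452, so p₁ = 113/15.
Back-substitute into (2): p₂ = (139 − 2×113/15) / 11 = 169/15.

p₁ = 113/15, p₂ = 169/15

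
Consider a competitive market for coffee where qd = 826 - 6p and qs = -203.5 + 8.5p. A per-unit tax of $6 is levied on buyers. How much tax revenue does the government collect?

Tax revenue = 65928/29

Pre-tax equilibrium: p* = 71, q* = 400.
Tax on buyers shifts demand to qd = 826 − 6(p + 6) = 790 - 6p.
790 - 6p = -203.5 + 8.5p gives seller price ps = 1987/29; buyers pay pb = 1987/29 + 6 = 2161/29.
New quantity: q = 826 − 6(2161/29) = 10988/29.
Revenue = 6 × 10988/29 = 65928/29.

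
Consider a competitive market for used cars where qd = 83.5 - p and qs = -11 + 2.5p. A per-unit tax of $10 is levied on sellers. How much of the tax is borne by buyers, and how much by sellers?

Pre-tax equilibrium: p* = 27, q* = 56.5.
Tax on sellers shifts supply to qs = -11 + 2.5(p − 10) = -36 + 2.5p.
83.5 - p = -36 + 2.5p gives buyer price pb = 239/7; sellers receive ps = 239/7 − 10 = 169/7.
New quantity: q = 83.5 − 1(239/7) = 691/14.
Buyer burden = 239/7 − 27 = 50/7; seller burden = 27 − 169/7 = 20/7.

Buyers bear 50/7, sellers bear 20/7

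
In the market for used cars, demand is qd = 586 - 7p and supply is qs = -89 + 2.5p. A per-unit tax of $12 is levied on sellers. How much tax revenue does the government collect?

Pre-tax equilibrium: p* = 1350/19, q* = 1684/19.
Tax on sellers shifts supply to qs = -89 + 2.5(p − 12) = -119 + 2.5p.
586 - 7p = -119 + 2.5p gives buyer price pb = 1410/19; sellers receive ps = 1410/19 − 12 = 1182/19.
New quantity: q = 586 − 7(1410/19) = 1264/19.
Revenue = 12 × 1264/19 = 15168/19.

Tax revenue = 15168/19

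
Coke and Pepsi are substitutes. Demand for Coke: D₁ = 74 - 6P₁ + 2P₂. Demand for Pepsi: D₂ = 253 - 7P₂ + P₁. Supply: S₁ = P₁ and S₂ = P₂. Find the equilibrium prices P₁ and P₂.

Market 1: 74 - 6P₁ + 2P₂ = P₁ → 7P₁ - 2P₂ = 74.
Market 2: 8P₂ - P₁ = 253.
Eliminating P₂: 8×(1) + 2×(2) gives 54P₁ = 1098, so P₁ = 61/3.
Back-substitute into (2): P₂ = (253 + 1×61/3) / 8 = 205/6.

P₁ = 61/3, P₂ = 205/6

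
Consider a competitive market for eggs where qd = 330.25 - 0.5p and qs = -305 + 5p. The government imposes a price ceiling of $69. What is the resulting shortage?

Equilibrium price would be p* = 115.5, so the ceiling at 69 binds.
At p = 69: qd = 330.25 − 0.5(69) = 295.75, qs = -305 + 5(69) = 40.
Shortage = 295.75 − 40 = 255.75.

Shortage = 255.75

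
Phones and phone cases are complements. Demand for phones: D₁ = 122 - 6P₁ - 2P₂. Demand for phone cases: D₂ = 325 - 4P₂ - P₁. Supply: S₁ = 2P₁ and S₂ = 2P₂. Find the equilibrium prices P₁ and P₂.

Market 1: 122 - 6P₁ - 2P₂ = 2P₁ → 8P₁ + 2P₂ = 122.
Market 2: 6P₂ + P₁ = 325.
Eliminating P₂: 6×(1) − 2×(2) gives 46P₁ = 82, so P₁ = 41/23.
Back-substitute into (2): P₂ = (325 − 1×41/23) / 6 = 1239/23.

P₁ = 41/23, P₂ = 1239/23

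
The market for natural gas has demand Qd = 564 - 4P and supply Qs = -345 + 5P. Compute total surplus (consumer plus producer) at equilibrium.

Total surplus = 5760

Equilibrium: 564 - 4P = -345 + 5P gives P* = 101, Q* = 160.
Demand choke price: P = 141; supply starts at P = 69.
CS = ½(141 − 101)(160) = 3200; PS = ½(101 − 69)(160) = 2560.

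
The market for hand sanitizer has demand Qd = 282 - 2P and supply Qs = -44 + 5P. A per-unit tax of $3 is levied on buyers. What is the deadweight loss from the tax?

Pre-tax equilibrium: P* = 326/7, Q* = 1322/7.
Tax on buyers shifts demand to Qd = 282 − 2(P + 3) = 276 - 2P.
276 - 2P = -44 + 5P gives seller price Ps = 320/7; buyers pay Pb = 320/7 + 3 = 341/7.
New quantity: Q = 282 − 2(341/7) = 1292/7.
DWL = ½ × 3 × (1322/7 − 1292/7) = 45/7.

Deadweight loss = 45/7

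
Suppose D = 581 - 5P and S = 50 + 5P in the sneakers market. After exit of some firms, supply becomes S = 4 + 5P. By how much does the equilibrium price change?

Original equilibrium: P* = 53.1, Q* = 315.5.
New equilibrium: 581 - 5P = 4 + 5P, so 577 = 10P and P' = 57.7; Q' = 581 − 5(57.7) = 292.5.
Change in price: 57.7 − 53.1 = 4.6.

ΔP = 4.6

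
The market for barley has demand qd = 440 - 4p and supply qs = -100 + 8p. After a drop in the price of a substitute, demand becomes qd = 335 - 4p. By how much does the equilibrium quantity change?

Δq = -70

Original equilibrium: p* = 45, q* = 260.
New equilibrium: 335 - 4p = -100 + 8p, so 435 = 12p and p' = 36.25; q' = 335 − 4(36.25) = 190.
Change in quantity: 190 − 260 = -70.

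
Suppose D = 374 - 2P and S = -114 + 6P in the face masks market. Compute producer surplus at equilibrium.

Producer surplus = 5292

Equilibrium: 374 - 2P = -114 + 6P gives P* = 61, Q* = 252.
Supply starts at P = 19 (where S = 0).
PS = ½(61 − 19)(252) = 5292.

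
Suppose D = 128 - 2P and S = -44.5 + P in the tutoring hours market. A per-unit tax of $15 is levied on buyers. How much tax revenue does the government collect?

Tax revenue = 45

Pre-tax equilibrium: P* = 57.5, Q* = 13.
Tax on buyers shifts demand to D = 128 − 2(P + 15) = 98 - 2P.
98 - 2P = -44.5 + P gives seller price Ps = 47.5; buyers pay Pb = 47.5 + 15 = 62.5.
New quantity: Q = 128 − 2(62.5) = 3.
Revenue = 15 × 3 = 45.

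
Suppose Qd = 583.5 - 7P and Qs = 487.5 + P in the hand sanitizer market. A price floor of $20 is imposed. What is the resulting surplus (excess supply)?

Surplus = 64

Equilibrium price would be P* = 12, so the floor at 20 binds.
At P = 20: Qd = 443.5, Qs = 507.5.
Surplus = 507.5 − 443.5 = 64.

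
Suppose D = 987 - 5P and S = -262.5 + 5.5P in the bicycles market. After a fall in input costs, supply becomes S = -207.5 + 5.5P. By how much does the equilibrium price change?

ΔP = -110/21

Original equilibrium: P* = 119, Q* = 392.
New equilibrium: 987 - 5P = -207.5 + 5.5P, so 1194.5 = 10.5P and P' = 2389/21; Q' = 987 − 5(2389/21) = 8782/21.
Change in price: 2389/21 − 119 = -110/21.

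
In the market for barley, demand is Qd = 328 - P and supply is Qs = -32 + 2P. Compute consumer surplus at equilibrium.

Consumer surplus = 21632

Equilibrium: 328 - P = -32 + 2P gives P* = 120, Q* = 208.
Demand choke price (Qd = 0): P = 328.
CS = ½(328 − 120)(208) = 21632.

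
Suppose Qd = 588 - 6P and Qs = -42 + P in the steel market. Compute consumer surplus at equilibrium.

Equilibrium: 588 - 6P = -42 + P gives P* = 90, Q* = 48.
Demand choke price (Qd = 0): P = 98.
CS = ½(98 − 90)(48) = 192.

Consumer surplus = 192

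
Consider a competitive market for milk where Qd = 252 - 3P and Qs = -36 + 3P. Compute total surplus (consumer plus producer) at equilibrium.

Total surplus = 3888

Equilibrium: 252 - 3P = -36 + 3P gives P* = 48, Q* = 108.
Demand choke price: P = 84; supply starts at P = 12.
CS = ½(84 − 48)(108) = 1944; PS = ½(48 − 12)(108) = 1944.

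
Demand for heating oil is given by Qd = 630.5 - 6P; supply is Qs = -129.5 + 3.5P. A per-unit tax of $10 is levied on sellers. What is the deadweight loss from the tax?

Deadweight loss = 2100/19

Pre-tax equilibrium: P* = 80, Q* = 150.5.
Tax on sellers shifts supply to Qs = -129.5 + 3.5(P − 10) = -164.5 + 3.5P.
630.5 - 6P = -164.5 + 3.5P gives buyer price Pb = 1590/19; sellers receive Ps = 1590/19 − 10 = 1400/19.
New quantity: Q = 630.5 − 6(1590/19) = 4879/38.
DWL = ½ × 10 × (150.5 − 4879/38) = 2100/19.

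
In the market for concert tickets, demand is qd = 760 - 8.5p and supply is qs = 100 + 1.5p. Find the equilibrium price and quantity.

Set qd = qs: 760 - 8.5p = 100 + 1.5p.
660 = 10p, so p* = 66.
q* = 760 − 8.5(66) = 199.

p* = 66, q* = 199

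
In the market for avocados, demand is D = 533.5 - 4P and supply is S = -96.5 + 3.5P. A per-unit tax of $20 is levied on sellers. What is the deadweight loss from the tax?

Pre-tax equilibrium: P* = 84, Q* = 197.5.
Tax on sellers shifts supply to S = -96.5 + 3.5(P − 20) = -166.5 + 3.5P.
533.5 - 4P = -166.5 + 3.5P gives buyer price Pb = 280/3; sellers receive Ps = 280/3 − 20 = 220/3.
New quantity: Q = 533.5 − 4(280/3) = 961/6.
DWL = ½ × 20 × (197.5 − 961/6) = 1120/3.

Deadweight loss = 1120/3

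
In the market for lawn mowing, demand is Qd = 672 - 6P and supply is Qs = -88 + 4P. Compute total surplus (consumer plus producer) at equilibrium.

Equilibrium: 672 - 6P = -88 + 4P gives P* = 76, Q* = 216.
Demand choke price: P = 112; supply starts at P = 22.
CS = ½(112 − 76)(216) = 3888; PS = ½(76 − 22)(216) = 5832.

Total surplus = 9720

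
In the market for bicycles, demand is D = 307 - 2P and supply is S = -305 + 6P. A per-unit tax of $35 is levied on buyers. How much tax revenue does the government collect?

Tax revenue = 3552.5

Pre-tax equilibrium: P* = 76.5, Q* = 154.
Tax on buyers shifts demand to D = 307 − 2(P + 35) = 237 - 2P.
237 - 2P = -305 + 6P gives seller price Ps = 67.75; buyers pay Pb = 67.75 + 35 = 102.75.
New quantity: Q = 307 − 2(102.75) = 101.5.
Revenue = 35 × 101.5 = 3552.5.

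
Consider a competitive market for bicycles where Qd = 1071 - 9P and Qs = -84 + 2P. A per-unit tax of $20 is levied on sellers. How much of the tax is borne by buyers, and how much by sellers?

Buyers bear 40/11, sellers bear 180/11

Pre-tax equilibrium: P* = 105, Q* = 126.
Tax on sellers shifts supply to Qs = -84 + 2(P − 20) = -124 + 2P.
1071 - 9P = -124 + 2P gives buyer price Pb = 1195/11; sellers receive Ps = 1195/11 − 20 = 975/11.
New quantity: Q = 1071 − 9(1195/11) = 1026/11.
Buyer burden = 1195/11 − 105 = 40/11; seller burden = 105 − 975/11 = 180/11.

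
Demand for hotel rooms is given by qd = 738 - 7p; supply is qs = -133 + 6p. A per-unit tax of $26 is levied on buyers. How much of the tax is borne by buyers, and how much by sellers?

Buyers bear $12, sellers bear $14

Pre-tax equilibrium: p* = 67, q* = 269.
Tax on buyers shifts demand to qd = 738 − 7(p + 26) = 556 - 7p.
556 - 7p = -133 + 6p gives seller price ps = 53; buyers pay pb = 53 + 26 = 79.
New quantity: q = 738 − 7(79) = 185.
Buyer burden = 79 − 67 = 12; seller burden = 67 − 53 = 14.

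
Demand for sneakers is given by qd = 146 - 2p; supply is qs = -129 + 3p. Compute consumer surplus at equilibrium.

Consumer surplus = 324

Equilibrium: 146 - 2p = -129 + 3p gives p* = 55, q* = 36.
Demand choke price (qd = 0): p = 73.
CS = ½(73 − 55)(36) = 324.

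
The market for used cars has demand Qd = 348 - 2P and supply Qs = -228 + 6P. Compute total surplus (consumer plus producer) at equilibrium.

Equilibrium: 348 - 2P = -228 + 6P gives P* = 72, Q* = 204.
Demand choke price: P = 174; supply starts at P = 38.
CS = ½(174 − 72)(204) = 10404; PS = ½(72 − 38)(204) = 3468.

Total surplus = 13872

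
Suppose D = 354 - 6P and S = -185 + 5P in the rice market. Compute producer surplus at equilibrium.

Producer surplus = 360

Equilibrium: 354 - 6P = -185 + 5P gives P* = 49, Q* = 60.
Supply starts at P = 37 (where S = 0).
PS = ½(49 − 37)(60) = 360.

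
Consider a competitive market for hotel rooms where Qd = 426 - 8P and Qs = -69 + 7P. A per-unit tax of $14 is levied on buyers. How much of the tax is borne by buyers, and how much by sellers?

Buyers bear 98/15, sellers bear 112/15

Pre-tax equilibrium: P* = 33, Q* = 162.
Tax on buyers shifts demand to Qd = 426 − 8(P + 14) = 314 - 8P.
314 - 8P = -69 + 7P gives seller price Ps = 383/15; buyers pay Pb = 383/15 + 14 = 593/15.
New quantity: Q = 426 − 8(593/15) = 1646/15.
Buyer burden = 593/15 − 33 = 98/15; seller burden = 33 − 383/15 = 112/15.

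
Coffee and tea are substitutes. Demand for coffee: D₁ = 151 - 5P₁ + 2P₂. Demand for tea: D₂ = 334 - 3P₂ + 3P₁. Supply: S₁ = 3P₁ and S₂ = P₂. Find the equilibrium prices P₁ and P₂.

Market 1: 151 - 5P₁ + 2P₂ = 3P₁ → 8P₁ - 2P₂ = 151.
Market 2: 4P₂ - 3P₁ = 334.
Eliminating P₂: 4×(1) + 2×(2) gives 26P₁ = 1272, so P₁ = 636/13.
Back-substitute into (2): P₂ = (334 + 3×636/13) / 4 = 3125/26.

P₁ = 636/13, P₂ = 3125/26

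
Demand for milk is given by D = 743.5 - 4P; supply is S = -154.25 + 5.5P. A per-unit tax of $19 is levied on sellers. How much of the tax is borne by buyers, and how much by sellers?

Pre-tax equilibrium: P* = 94.5, Q* = 365.5.
Tax on sellers shifts supply to S = -154.25 + 5.5(P − 19) = -258.75 + 5.5P.
743.5 - 4P = -258.75 + 5.5P gives buyer price Pb = 105.5; sellers receive Ps = 105.5 − 19 = 86.5.
New quantity: Q = 743.5 − 4(105.5) = 321.5.
Buyer burden = 105.5 − 94.5 = 11; seller burden = 94.5 − 86.5 = 8.

Buyers bear $11, sellers bear $8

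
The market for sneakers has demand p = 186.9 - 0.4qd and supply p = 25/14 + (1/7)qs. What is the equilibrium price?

Set the two price expressions equal: 186.9 - 0.4q = 25/14 + (1/7)q.
6479/35 = (19/35)q, so q* = 341.
p* = 186.9 − (0.4)(341) = 50.5.

p* = 50.5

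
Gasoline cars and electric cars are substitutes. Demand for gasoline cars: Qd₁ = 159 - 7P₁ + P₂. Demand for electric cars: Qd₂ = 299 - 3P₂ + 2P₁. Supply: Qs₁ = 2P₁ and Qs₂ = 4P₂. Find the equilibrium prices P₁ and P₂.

Market 1: 159 - 7P₁ + P₂ = 2P₁ → 9P₁ - P₂ = 159.
Market 2: 7P₂ - 2P₁ = 299.
Eliminating P₂: 7×(1) + 1×(2) gives 61P₁ = 1412, so P₁ = 1412/61.
Back-substitute into (2): P₂ = (299 + 2×1412/61) / 7 = 3009/61.

P₁ = 1412/61, P₂ = 3009/61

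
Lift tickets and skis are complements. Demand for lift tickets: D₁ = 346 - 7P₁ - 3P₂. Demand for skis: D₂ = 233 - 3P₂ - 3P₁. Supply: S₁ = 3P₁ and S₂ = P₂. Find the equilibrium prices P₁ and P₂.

Market 1: 346 - 7P₁ - 3P₂ = 3P₁ → 10P₁ + 3P₂ = 346.
Market 2: 4P₂ + 3P₁ = 233.
Eliminating P₂: 4×(1) − 3×(2) gives 31P₁ = 685, so P₁ = 685/31.
Back-substitute into (2): P₂ = (233 − 3×685/31) / 4 = 1292/31.

P₁ = 685/31, P₂ = 1292/31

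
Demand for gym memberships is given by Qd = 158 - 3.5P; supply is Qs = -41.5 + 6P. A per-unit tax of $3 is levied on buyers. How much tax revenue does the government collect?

Tax revenue = 8877/38

Pre-tax equilibrium: P* = 21, Q* = 84.5.
Tax on buyers shifts demand to Qd = 158 − 3.5(P + 3) = 147.5 - 3.5P.
147.5 - 3.5P = -41.5 + 6P gives seller price Ps = 378/19; buyers pay Pb = 378/19 + 3 = 435/19.
New quantity: Q = 158 − 3.5(435/19) = 2959/38.
Revenue = 3 × 2959/38 = 8877/38.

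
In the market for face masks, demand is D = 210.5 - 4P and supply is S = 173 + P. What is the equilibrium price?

Set D = S: 210.5 - 4P = 173 + P.
37.5 = 5P, so P* = 7.5.
Q* = 210.5 − 4(7.5) = 180.5.

P* = 7.5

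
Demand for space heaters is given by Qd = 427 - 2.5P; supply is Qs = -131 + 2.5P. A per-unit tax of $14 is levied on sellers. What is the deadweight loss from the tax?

Deadweight loss = 122.5

Pre-tax equilibrium: P* = 111.6, Q* = 148.
Tax on sellers shifts supply to Qs = -131 + 2.5(P − 14) = -166 + 2.5P.
427 - 2.5P = -166 + 2.5P gives buyer price Pb = 118.6; sellers receive Ps = 118.6 − 14 = 104.6.
New quantity: Q = 427 − 2.5(118.6) = 130.5.
DWL = ½ × 14 × (148 − 130.5) = 122.5.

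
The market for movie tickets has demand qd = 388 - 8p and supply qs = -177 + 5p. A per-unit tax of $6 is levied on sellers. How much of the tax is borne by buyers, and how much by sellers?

Pre-tax equilibrium: p* = 565/13, q* = 524/13.
Tax on sellers shifts supply to qs = -177 + 5(p − 6) = -207 + 5p.
388 - 8p = -207 + 5p gives buyer price pb = 595/13; sellers receive ps = 595/13 − 6 = 517/13.
New quantity: q = 388 − 8(595/13) = 284/13.
Buyer burden = 595/13 − 565/13 = 30/13; seller burden = 565/13 − 517/13 = 48/13.

Buyers bear 30/13, sellers bear 48/13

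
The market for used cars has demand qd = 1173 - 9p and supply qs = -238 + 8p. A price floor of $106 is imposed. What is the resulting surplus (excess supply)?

Surplus = 391

Equilibrium price would be p* = 83, so the floor at 106 binds.
At p = 106: qd = 219, qs = 610.
Surplus = 610 − 219 = 391.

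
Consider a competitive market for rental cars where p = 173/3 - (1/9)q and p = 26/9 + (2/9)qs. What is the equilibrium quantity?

q* = 493/3

Set the two price expressions equal: 173/3 - (1/9)q = 26/9 + (2/9)q.
493/9 = (1/3)q, so q* = 493/3.
p* = 173/3 − (1/9)(493/3) = 1064/27.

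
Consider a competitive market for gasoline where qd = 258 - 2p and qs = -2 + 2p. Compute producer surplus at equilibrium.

Equilibrium: 258 - 2p = -2 + 2p gives p* = 65, q* = 128.
Supply starts at p = 1 (where qs = 0).
PS = ½(65 − 1)(128) = 4096.

Producer surplus = 4096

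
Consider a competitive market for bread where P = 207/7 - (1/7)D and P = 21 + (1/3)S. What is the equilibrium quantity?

Q* = 18

Set the two price expressions equal: 207/7 - (1/7)Q = 21 + (1/3)Q.
60/7 = (10/21)Q, so Q* = 18.
P* = 207/7 − (1/7)(18) = 27.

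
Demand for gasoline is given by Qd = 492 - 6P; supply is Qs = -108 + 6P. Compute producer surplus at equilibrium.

Equilibrium: 492 - 6P = -108 + 6P gives P* = 50, Q* = 192.
Supply starts at P = 18 (where Qs = 0).
PS = ½(50 − 18)(192) = 3072.

Producer surplus = 3072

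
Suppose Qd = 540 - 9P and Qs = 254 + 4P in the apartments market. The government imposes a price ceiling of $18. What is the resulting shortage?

Shortage = 52

Equilibrium price would be P* = 22, so the ceiling at 18 binds.
At P = 18: Qd = 540 − 9(18) = 378, Qs = 254 + 4(18) = 326.
Shortage = 378 − 326 = 52.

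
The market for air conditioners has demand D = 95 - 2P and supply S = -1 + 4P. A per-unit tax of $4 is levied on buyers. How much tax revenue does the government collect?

Pre-tax equilibrium: P* = 16, Q* = 63.
Tax on buyers shifts demand to D = 95 − 2(P + 4) = 87 - 2P.
87 - 2P = -1 + 4P gives seller price Ps = 44/3; buyers pay Pb = 44/3 + 4 = 56/3.
New quantity: Q = 95 − 2(56/3) = 173/3.
Revenue = 4 × 173/3 = 692/3.

Tax revenue = 692/3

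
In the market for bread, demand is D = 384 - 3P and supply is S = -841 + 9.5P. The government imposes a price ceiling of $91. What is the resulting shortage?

Equilibrium price would be P* = 98, so the ceiling at 91 binds.
At P = 91: D = 384 − 3(91) = 111, S = -841 + 9.5(91) = 23.5.
Shortage = 111 − 23.5 = 87.5.

Shortage = 87.5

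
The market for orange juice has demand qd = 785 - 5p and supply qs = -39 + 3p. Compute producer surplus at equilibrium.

Producer surplus = 12150

Equilibrium: 785 - 5p = -39 + 3p gives p* = 103, q* = 270.
Supply starts at p = 13 (where qs = 0).
PS = ½(103 − 13)(270) = 12150.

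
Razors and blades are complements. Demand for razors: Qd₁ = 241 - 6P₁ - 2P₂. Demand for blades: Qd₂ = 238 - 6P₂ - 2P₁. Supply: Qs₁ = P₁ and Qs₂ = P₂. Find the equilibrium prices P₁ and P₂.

Market 1: 241 - 6P₁ - 2P₂ = P₁ → 7P₁ + 2P₂ = 241.
Market 2: 7P₂ + 2P₁ = 238.
Eliminating P₂: 7×(1) − 2×(2) gives 45P₁ = 1211, so P₁ = 1211/45.
Back-substitute into (2): P₂ = (238 − 2×1211/45) / 7 = 1184/45.

P₁ = 1211/45, P₂ = 1184/45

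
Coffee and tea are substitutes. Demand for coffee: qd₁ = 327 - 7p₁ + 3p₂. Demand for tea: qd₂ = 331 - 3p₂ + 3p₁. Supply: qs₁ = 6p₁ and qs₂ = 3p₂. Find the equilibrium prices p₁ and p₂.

Market 1: 327 - 7p₁ + 3p₂ = 6p₁ → 13p₁ - 3p₂ = 327.
Market 2: 6p₂ - 3p₁ = 331.
Eliminating p₂: 6×(1) + 3×(2) gives 69p₁ = 2955, so p₁ = 985/23.
Back-substitute into (2): p₂ = (331 + 3×985/23) / 6 = 5284/69.

p₁ = 985/23, p₂ = 5284/69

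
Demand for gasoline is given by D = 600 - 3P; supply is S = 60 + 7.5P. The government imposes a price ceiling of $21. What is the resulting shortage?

Equilibrium price would be P* = 360/7, so the ceiling at 21 binds.
At P = 21: D = 600 − 3(21) = 537, S = 60 + 7.5(21) = 217.5.
Shortage = 537 − 217.5 = 319.5.

Shortage = 319.5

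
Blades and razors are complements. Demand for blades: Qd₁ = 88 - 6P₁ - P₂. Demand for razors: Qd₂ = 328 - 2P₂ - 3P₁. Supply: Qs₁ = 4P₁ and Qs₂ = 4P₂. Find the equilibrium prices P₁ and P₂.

Market 1: 88 - 6P₁ - P₂ = 4P₁ → 10P₁ + P₂ = 88.
Market 2: 6P₂ + 3P₁ = 328.
Eliminating P₂: 6×(1) − 1×(2) gives 57P₁ = 200, so P₁ = 200/57.
Back-substitute into (2): P₂ = (328 − 3×200/57) / 6 = 3016/57.

P₁ = 200/57, P₂ = 3016/57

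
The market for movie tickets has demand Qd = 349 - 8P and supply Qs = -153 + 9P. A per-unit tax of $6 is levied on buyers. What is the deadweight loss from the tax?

Pre-tax equilibrium: P* = 502/17, Q* = 1917/17.
Tax on buyers shifts demand to Qd = 349 − 8(P + 6) = 301 - 8P.
301 - 8P = -153 + 9P gives seller price Ps = 454/17; buyers pay Pb = 454/17 + 6 = 556/17.
New quantity: Q = 349 − 8(556/17) = 1485/17.
DWL = ½ × 6 × (1917/17 − 1485/17) = 1296/17.

Deadweight loss = 1296/17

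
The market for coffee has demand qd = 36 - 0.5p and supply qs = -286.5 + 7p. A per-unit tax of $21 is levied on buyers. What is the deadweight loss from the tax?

Deadweight loss = 102.9

Pre-tax equilibrium: p* = 43, q* = 14.5.
Tax on buyers shifts demand to qd = 36 − 0.5(p + 21) = 25.5 - 0.5p.
25.5 - 0.5p = -286.5 + 7p gives seller price ps = 41.6; buyers pay pb = 41.6 + 21 = 62.6.
New quantity: q = 36 − 0.5(62.6) = 4.7.
DWL = ½ × 21 × (14.5 − 4.7) = 102.9.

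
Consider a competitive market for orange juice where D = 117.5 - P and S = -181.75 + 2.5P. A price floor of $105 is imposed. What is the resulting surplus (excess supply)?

Equilibrium price would be P* = 85.5, so the floor at 105 binds.
At P = 105: D = 12.5, S = 80.75.
Surplus = 80.75 − 12.5 = 68.25.

Surplus = 68.25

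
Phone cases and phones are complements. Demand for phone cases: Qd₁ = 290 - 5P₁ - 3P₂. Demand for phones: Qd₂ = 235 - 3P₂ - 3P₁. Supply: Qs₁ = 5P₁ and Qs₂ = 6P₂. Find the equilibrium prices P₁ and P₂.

Market 1: 290 - 5P₁ - 3P₂ = 5P₁ → 10P₁ + 3P₂ = 290.
Market 2: 9P₂ + 3P₁ = 235.
Eliminating P₂: 9×(1) − 3×(2) gives 81P₁ = 1905, so P₁ = 635/27.
Back-substitute into (2): P₂ = (235 − 3×635/27) / 9 = 1480/81.

P₁ = 635/27, P₂ = 1480/81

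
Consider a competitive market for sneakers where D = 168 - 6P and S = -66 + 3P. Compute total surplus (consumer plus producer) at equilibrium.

Equilibrium: 168 - 6P = -66 + 3P gives P* = 26, Q* = 12.
Demand choke price: P = 28; supply starts at P = 22.
CS = ½(28 − 26)(12) = 12; PS = ½(26 − 22)(12) = 24.

Total surplus = 36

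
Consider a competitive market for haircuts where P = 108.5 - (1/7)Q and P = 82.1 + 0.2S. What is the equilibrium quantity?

Q* = 77

Set the two price expressions equal: 108.5 - (1/7)Q = 82.1 + 0.2Q.
26.4 = (12/35)Q, so Q* = 77.
P* = 108.5 − (1/7)(77) = 97.5.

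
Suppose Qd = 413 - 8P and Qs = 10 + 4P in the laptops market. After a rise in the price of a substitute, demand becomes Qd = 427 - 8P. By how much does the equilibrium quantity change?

Original equilibrium: P* = 403/12, Q* = 433/3.
New equilibrium: 427 - 8P = 10 + 4P, so 417 = 12P and P' = 34.75; Q' = 427 − 8(34.75) = 149.
Change in quantity: 149 − 433/3 = 14/3.

ΔQ = 14/3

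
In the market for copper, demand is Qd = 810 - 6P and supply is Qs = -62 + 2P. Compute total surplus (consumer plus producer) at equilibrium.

Total surplus = 8112

Equilibrium: 810 - 6P = -62 + 2P gives P* = 109, Q* = 156.
Demand choke price: P = 135; supply starts at P = 31.
CS = ½(135 − 109)(156) = 2028; PS = ½(109 − 31)(156) = 6084.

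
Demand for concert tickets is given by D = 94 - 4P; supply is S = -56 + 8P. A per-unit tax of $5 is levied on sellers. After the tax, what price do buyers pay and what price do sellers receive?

Pre-tax equilibrium: P* = 12.5, Q* = 44.
Tax on sellers shifts supply to S = -56 + 8(P − 5) = -96 + 8P.
94 - 4P = -96 + 8P gives buyer price Pb = 95/6; sellers receive Ps = 95/6 − 5 = 65/6.
New quantity: Q = 94 − 4(95/6) = 92/3.

Buyers pay 95/6, sellers receive 65/6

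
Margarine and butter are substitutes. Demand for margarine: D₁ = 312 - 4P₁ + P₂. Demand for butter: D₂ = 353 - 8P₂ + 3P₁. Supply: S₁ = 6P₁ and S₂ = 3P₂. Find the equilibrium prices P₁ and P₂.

P₁ = 3785/107, P₂ = 4466/107

Market 1: 312 - 4P₁ + P₂ = 6P₁ → 10P₁ - P₂ = 312.
Market 2: 11P₂ - 3P₁ = 353.
Eliminating P₂: 11×(1) + 1×(2) gives 107P₁ = 3785, so P₁ = 3785/107.
Back-substitute into (2): P₂ = (353 + 3×3785/107) / 11 = 4466/107.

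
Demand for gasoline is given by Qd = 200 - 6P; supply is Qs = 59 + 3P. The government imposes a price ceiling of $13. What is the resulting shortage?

Equilibrium price would be P* = 47/3, so the ceiling at 13 binds.
At P = 13: Qd = 200 − 6(13) = 122, Qs = 59 + 3(13) = 98.
Shortage = 122 − 98 = 24.

Shortage = 24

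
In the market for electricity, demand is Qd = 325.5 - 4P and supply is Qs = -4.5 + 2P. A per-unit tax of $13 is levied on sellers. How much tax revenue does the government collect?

Pre-tax equilibrium: P* = 55, Q* = 105.5.
Tax on sellers shifts supply to Qs = -4.5 + 2(P − 13) = -30.5 + 2P.
325.5 - 4P = -30.5 + 2P gives buyer price Pb = 178/3; sellers receive Ps = 178/3 − 13 = 139/3.
New quantity: Q = 325.5 − 4(178/3) = 529/6.
Revenue = 13 × 529/6 = 6877/6.

Tax revenue = 6877/6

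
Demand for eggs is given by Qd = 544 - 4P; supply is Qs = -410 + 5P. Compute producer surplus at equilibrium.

Producer surplus = 1440

Equilibrium: 544 - 4P = -410 + 5P gives P* = 106, Q* = 120.
Supply starts at P = 82 (where Qs = 0).
PS = ½(106 − 82)(120) = 1440.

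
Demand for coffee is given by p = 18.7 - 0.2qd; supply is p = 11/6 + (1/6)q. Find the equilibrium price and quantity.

Set the two price expressions equal: 18.7 - 0.2q = 11/6 + (1/6)q.
253/15 = (11/30)q, so q* = 46.
p* = 18.7 − (0.2)(46) = 9.5.

p* = 9.5, q* = 46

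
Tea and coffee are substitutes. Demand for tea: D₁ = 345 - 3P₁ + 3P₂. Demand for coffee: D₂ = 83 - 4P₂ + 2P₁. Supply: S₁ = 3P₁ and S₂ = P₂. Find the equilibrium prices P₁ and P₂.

P₁ = 82.25, P₂ = 49.5

Market 1: 345 - 3P₁ + 3P₂ = 3P₁ → 6P₁ - 3P₂ = 345.
Market 2: 5P₂ - 2P₁ = 83.
Eliminating P₂: 5×(1) + 3×(2) gives 24P₁ = 1974, so P₁ = 82.25.
Back-substitute into (2): P₂ = (83 + 2×82.25) / 5 = 49.5.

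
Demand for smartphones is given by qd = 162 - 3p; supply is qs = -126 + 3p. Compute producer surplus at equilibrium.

Equilibrium: 162 - 3p = -126 + 3p gives p* = 48, q* = 18.
Supply starts at p = 42 (where qs = 0).
PS = ½(48 − 42)(18) = 54.

Producer surplus = 54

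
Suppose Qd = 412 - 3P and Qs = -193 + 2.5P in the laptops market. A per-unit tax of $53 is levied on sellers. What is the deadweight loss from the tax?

Deadweight loss = 42135/22

Pre-tax equilibrium: P* = 110, Q* = 82.
Tax on sellers shifts supply to Qs = -193 + 2.5(P − 53) = -325.5 + 2.5P.
412 - 3P = -325.5 + 2.5P gives buyer price Pb = 1475/11; sellers receive Ps = 1475/11 − 53 = 892/11.
New quantity: Q = 412 − 3(1475/11) = 107/11.
DWL = ½ × 53 × (82 − 107/11) = 42135/22.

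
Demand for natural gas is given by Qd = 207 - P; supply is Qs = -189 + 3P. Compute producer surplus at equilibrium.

Producer surplus = 1944

Equilibrium: 207 - P = -189 + 3P gives P* = 99, Q* = 108.
Supply starts at P = 63 (where Qs = 0).
PS = ½(99 − 63)(108) = 1944.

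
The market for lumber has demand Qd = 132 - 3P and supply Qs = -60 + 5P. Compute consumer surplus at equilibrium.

Consumer surplus = 600

Equilibrium: 132 - 3P = -60 + 5P gives P* = 24, Q* = 60.
Demand choke price (Qd = 0): P = 44.
CS = ½(44 − 24)(60) = 600.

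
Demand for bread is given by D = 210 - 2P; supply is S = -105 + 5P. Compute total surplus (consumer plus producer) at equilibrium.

Total surplus = 5040

Equilibrium: 210 - 2P = -105 + 5P gives P* = 45, Q* = 120.
Demand choke price: P = 105; supply starts at P = 21.
CS = ½(105 − 45)(120) = 3600; PS = ½(45 − 21)(120) = 1440.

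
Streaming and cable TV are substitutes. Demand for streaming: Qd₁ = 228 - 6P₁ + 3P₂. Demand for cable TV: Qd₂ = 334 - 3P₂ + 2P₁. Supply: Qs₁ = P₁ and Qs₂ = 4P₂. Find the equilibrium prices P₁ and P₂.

P₁ = 2598/43, P₂ = 2794/43

Market 1: 228 - 6P₁ + 3P₂ = P₁ → 7P₁ - 3P₂ = 228.
Market 2: 7P₂ - 2P₁ = 334.
Eliminating P₂: 7×(1) + 3×(2) gives 43P₁ = 2598, so P₁ = 2598/43.
Back-substitute into (2): P₂ = (334 + 2×2598/43) / 7 = 2794/43.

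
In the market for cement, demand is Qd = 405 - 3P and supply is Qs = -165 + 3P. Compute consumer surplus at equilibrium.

Equilibrium: 405 - 3P = -165 + 3P gives P* = 95, Q* = 120.
Demand choke price (Qd = 0): P = 135.
CS = ½(135 − 95)(120) = 2400.

Consumer surplus = 2400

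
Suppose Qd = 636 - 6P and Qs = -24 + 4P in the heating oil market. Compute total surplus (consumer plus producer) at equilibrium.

Equilibrium: 636 - 6P = -24 + 4P gives P* = 66, Q* = 240.
Demand choke price: P = 106; supply starts at P = 6.
CS = ½(106 − 66)(240) = 4800; PS = ½(66 − 6)(240) = 7200.

Total surplus = 12000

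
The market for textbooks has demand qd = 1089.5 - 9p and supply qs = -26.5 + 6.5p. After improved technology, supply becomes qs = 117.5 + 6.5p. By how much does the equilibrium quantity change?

Δq = 2592/31

Original equilibrium: p* = 72, q* = 441.5.
New equilibrium: 1089.5 - 9p = 117.5 + 6.5p, so 972 = 15.5p and p' = 1944/31; q' = 1089.5 − 9(1944/31) = 32557/62.
Change in quantity: 32557/62 − 441.5 = 2592/31.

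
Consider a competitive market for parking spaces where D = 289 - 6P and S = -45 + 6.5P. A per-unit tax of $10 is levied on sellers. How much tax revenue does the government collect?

Pre-tax equilibrium: P* = 26.72, Q* = 128.68.
Tax on sellers shifts supply to S = -45 + 6.5(P − 10) = -110 + 6.5P.
289 - 6P = -110 + 6.5P gives buyer price Pb = 31.92; sellers receive Ps = 31.92 − 10 = 21.92.
New quantity: Q = 289 − 6(31.92) = 97.48.
Revenue = 10 × 97.48 = 974.8.

Tax revenue = 974.8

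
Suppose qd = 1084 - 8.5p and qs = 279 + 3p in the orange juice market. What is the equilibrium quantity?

Set qd = qs: 1084 - 8.5p = 279 + 3p.
805 = 11.5p, so p* = 70.
q* = 1084 − 8.5(70) = 489.

q* = 489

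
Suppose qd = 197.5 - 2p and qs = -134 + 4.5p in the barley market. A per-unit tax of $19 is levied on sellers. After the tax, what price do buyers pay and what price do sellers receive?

Buyers pay 834/13, sellers receive 587/13

Pre-tax equilibrium: p* = 51, q* = 95.5.
Tax on sellers shifts supply to qs = -134 + 4.5(p − 19) = -219.5 + 4.5p.
197.5 - 2p = -219.5 + 4.5p gives buyer price pb = 834/13; sellers receive ps = 834/13 − 19 = 587/13.
New quantity: q = 197.5 − 2(834/13) = 1799/26.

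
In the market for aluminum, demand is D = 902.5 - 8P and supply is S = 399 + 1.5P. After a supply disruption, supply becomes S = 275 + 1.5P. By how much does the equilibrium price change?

Original equilibrium: P* = 53, Q* = 478.5.
New equilibrium: 902.5 - 8P = 275 + 1.5P, so 627.5 = 9.5P and P' = 1255/19; Q' = 902.5 − 8(1255/19) = 14215/38.
Change in price: 1255/19 − 53 = 248/19.

ΔP = 248/19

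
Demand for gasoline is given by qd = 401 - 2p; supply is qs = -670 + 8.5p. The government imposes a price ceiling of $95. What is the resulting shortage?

Equilibrium price would be p* = 102, so the ceiling at 95 binds.
At p = 95: qd = 401 − 2(95) = 211, qs = -670 + 8.5(95) = 137.5.
Shortage = 211 − 137.5 = 73.5.

Shortage = 73.5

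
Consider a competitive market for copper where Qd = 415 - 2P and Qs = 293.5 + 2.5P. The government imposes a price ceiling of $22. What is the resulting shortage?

Shortage = 22.5

Equilibrium price would be P* = 27, so the ceiling at 22 binds.
At P = 22: Qd = 415 − 2(22) = 371, Qs = 293.5 + 2.5(22) = 348.5.
Shortage = 371 − 348.5 = 22.5.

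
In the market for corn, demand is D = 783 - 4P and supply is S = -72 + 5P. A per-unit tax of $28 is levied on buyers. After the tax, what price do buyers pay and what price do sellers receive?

Buyers pay 995/9, sellers receive 743/9

Pre-tax equilibrium: P* = 95, Q* = 403.
Tax on buyers shifts demand to D = 783 − 4(P + 28) = 671 - 4P.
671 - 4P = -72 + 5P gives seller price Ps = 743/9; buyers pay Pb = 743/9 + 28 = 995/9.
New quantity: Q = 783 − 4(995/9) = 3067/9.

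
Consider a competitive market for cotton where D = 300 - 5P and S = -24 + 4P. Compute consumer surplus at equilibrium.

Equilibrium: 300 - 5P = -24 + 4P gives P* = 36, Q* = 120.
Demand choke price (D = 0): P = 60.
CS = ½(60 − 36)(120) = 1440.

Consumer surplus = 1440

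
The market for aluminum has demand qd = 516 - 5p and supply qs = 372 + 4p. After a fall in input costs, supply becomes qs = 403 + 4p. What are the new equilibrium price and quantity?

Original equilibrium: p* = 16, q* = 436.
New equilibrium: 516 - 5p = 403 + 4p, so 113 = 9p and p' = 113/9; q' = 516 − 5(113/9) = 4079/9.

p' = 113/9, q' = 4079/9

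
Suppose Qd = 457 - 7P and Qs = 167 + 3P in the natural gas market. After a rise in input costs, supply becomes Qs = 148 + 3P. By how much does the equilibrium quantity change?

Original equilibrium: P* = 29, Q* = 254.
New equilibrium: 457 - 7P = 148 + 3P, so 309 = 10P and P' = 30.9; Q' = 457 − 7(30.9) = 240.7.
Change in quantity: 240.7 − 254 = -13.3.

ΔQ = -13.3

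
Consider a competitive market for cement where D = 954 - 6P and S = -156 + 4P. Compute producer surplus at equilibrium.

Equilibrium: 954 - 6P = -156 + 4P gives P* = 111, Q* = 288.
Supply starts at P = 39 (where S = 0).
PS = ½(111 − 39)(288) = 10368.

Producer surplus = 10368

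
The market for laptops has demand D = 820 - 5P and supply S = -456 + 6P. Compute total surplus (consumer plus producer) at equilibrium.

Equilibrium: 820 - 5P = -456 + 6P gives P* = 116, Q* = 240.
Demand choke price: P = 164; supply starts at P = 76.
CS = ½(164 − 116)(240) = 5760; PS = ½(116 − 76)(240) = 4800.

Total surplus = 10560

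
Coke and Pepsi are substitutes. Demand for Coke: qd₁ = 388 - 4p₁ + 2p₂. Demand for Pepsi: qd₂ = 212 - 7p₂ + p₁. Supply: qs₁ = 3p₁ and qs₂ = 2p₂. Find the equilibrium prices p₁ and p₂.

Market 1: 388 - 4p₁ + 2p₂ = 3p₁ → 7p₁ - 2p₂ = 388.
Market 2: 9p₂ - p₁ = 212.
Eliminating p₂: 9×(1) + 2×(2) gives 61p₁ = 3916, so p₁ = 3916/61.
Back-substitute into (2): p₂ = (212 + 1×3916/61) / 9 = 1872/61.

p₁ = 3916/61, p₂ = 1872/61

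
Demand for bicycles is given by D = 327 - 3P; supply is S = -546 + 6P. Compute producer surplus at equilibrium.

Producer surplus = 108

Equilibrium: 327 - 3P = -546 + 6P gives P* = 97, Q* = 36.
Supply starts at P = 91 (where S = 0).
PS = ½(97 − 91)(36) = 108.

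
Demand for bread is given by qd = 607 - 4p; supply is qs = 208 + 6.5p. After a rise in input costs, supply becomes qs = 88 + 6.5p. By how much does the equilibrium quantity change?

Δq = -320/7

Original equilibrium: p* = 38, q* = 455.
New equilibrium: 607 - 4p = 88 + 6.5p, so 519 = 10.5p and p' = 346/7; q' = 607 − 4(346/7) = 2865/7.
Change in quantity: 2865/7 − 455 = -320/7.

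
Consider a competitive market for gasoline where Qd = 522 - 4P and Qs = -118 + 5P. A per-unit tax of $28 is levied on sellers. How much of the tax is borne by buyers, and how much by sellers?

Buyers bear 140/9, sellers bear 112/9

Pre-tax equilibrium: P* = 640/9, Q* = 2138/9.
Tax on sellers shifts supply to Qs = -118 + 5(P − 28) = -258 + 5P.
522 - 4P = -258 + 5P gives buyer price Pb = 260/3; sellers receive Ps = 260/3 − 28 = 176/3.
New quantity: Q = 522 − 4(260/3) = 526/3.
Buyer burden = 260/3 − 640/9 = 140/9; seller burden = 640/9 − 176/3 = 112/9.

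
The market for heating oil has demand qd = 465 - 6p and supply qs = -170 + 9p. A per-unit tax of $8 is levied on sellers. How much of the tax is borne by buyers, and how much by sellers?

Pre-tax equilibrium: p* = 127/3, q* = 211.
Tax on sellers shifts supply to qs = -170 + 9(p − 8) = -242 + 9p.
465 - 6p = -242 + 9p gives buyer price pb = 707/15; sellers receive ps = 707/15 − 8 = 587/15.
New quantity: q = 465 − 6(707/15) = 182.2.
Buyer burden = 707/15 − 127/3 = 4.8; seller burden = 127/3 − 587/15 = 3.2.

Buyers bear $4.8, sellers bear $3.2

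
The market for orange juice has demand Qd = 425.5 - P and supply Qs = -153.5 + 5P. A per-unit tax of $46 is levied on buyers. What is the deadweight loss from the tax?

Deadweight loss = 2645/3

Pre-tax equilibrium: P* = 96.5, Q* = 329.
Tax on buyers shifts demand to Qd = 425.5 − 1(P + 46) = 379.5 - P.
379.5 - P = -153.5 + 5P gives seller price Ps = 533/6; buyers pay Pb = 533/6 + 46 = 809/6.
New quantity: Q = 425.5 − 1(809/6) = 872/3.
DWL = ½ × 46 × (329 − 872/3) = 2645/3.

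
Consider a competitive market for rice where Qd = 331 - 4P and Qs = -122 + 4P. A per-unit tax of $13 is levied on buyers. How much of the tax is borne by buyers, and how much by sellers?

Pre-tax equilibrium: P* = 56.625, Q* = 104.5.
Tax on buyers shifts demand to Qd = 331 − 4(P + 13) = 279 - 4P.
279 - 4P = -122 + 4P gives seller price Ps = 50.125; buyers pay Pb = 50.125 + 13 = 63.125.
New quantity: Q = 331 − 4(63.125) = 78.5.
Buyer burden = 63.125 − 56.625 = 6.5; seller burden = 56.625 − 50.125 = 6.5.

Buyers bear $6.5, sellers bear $6.5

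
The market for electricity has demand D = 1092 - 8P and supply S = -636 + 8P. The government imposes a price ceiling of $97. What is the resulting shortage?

Shortage = 176

Equilibrium price would be P* = 108, so the ceiling at 97 binds.
At P = 97: D = 1092 − 8(97) = 316, S = -636 + 8(97) = 140.
Shortage = 316 − 140 = 176.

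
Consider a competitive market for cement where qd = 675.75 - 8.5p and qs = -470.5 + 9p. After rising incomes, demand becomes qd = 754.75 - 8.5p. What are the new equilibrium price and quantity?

p' = 4901/70, q' = 5587/35

Original equilibrium: p* = 65.5, q* = 119.
New equilibrium: 754.75 - 8.5p = -470.5 + 9p, so 1225.25 = 17.5p and p' = 4901/70; q' = 754.75 − 8.5(4901/70) = 5587/35.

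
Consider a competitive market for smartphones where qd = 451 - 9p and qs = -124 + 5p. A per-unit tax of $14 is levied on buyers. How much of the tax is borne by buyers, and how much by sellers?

Buyers bear $5, sellers bear $9

Pre-tax equilibrium: p* = 575/14, q* = 1139/14.
Tax on buyers shifts demand to qd = 451 − 9(p + 14) = 325 - 9p.
325 - 9p = -124 + 5p gives seller price ps = 449/14; buyers pay pb = 449/14 + 14 = 645/14.
New quantity: q = 451 − 9(645/14) = 509/14.
Buyer burden = 645/14 − 575/14 = 5; seller burden = 575/14 − 449/14 = 9.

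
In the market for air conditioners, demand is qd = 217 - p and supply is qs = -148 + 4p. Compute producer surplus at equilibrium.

Equilibrium: 217 - p = -148 + 4p gives p* = 73, q* = 144.
Supply starts at p = 37 (where qs = 0).
PS = ½(73 − 37)(144) = 2592.

Producer surplus = 2592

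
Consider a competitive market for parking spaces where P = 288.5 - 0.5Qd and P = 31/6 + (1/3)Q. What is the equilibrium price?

P* = 118.5

Set the two price expressions equal: 288.5 - 0.5Q = 31/6 + (1/3)Q.
850/3 = (5/6)Q, so Q* = 340.
P* = 288.5 − (0.5)(340) = 118.5.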